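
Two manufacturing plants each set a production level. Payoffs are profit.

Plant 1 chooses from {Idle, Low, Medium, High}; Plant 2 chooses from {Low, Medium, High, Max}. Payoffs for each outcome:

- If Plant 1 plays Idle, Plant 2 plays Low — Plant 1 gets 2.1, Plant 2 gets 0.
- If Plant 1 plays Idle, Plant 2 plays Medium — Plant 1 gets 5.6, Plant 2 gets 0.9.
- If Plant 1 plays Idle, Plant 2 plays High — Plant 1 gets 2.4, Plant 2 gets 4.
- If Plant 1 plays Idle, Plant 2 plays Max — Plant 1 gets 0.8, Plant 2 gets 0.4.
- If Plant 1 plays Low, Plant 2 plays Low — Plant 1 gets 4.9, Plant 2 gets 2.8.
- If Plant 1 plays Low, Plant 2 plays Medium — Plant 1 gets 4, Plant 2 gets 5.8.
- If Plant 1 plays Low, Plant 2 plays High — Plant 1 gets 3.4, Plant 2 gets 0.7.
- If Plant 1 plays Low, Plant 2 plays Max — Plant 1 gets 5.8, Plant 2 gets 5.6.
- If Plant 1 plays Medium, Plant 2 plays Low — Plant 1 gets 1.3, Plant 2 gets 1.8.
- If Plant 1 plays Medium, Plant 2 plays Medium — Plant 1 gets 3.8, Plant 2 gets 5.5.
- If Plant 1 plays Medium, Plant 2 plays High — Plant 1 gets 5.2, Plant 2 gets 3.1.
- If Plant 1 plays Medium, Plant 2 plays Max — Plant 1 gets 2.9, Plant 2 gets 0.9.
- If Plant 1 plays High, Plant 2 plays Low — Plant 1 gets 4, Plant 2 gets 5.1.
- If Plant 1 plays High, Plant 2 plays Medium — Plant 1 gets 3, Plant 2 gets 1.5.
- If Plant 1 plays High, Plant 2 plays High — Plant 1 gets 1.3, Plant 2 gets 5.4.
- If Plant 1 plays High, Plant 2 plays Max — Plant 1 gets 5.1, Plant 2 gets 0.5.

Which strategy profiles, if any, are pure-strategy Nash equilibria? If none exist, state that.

There is no pure-strategy Nash equilibrium.

For each player, find the best response to each opponent profile; mutual best responses are the pure NE.
Plant 1 against Low: payoffs 2.1, 4.9, 1.3, 4 → best response Low.
Plant 1 against Medium: payoffs 5.6, 4, 3.8, 3 → best response Idle.
Plant 1 against High: payoffs 2.4, 3.4, 5.2, 1.3 → best response Medium.
Plant 1 against Max: payoffs 0.8, 5.8, 2.9, 5.1 → best response Low.
Plant 2 against Idle: payoffs 0, 0.9, 4, 0.4 → best response High.
Plant 2 against Low: payoffs 2.8, 5.8, 0.7, 5.6 → best response Medium.
Plant 2 against Medium: payoffs 1.8, 5.5, 3.1, 0.9 → best response Medium.
Plant 2 against High: payoffs 5.1, 1.5, 5.4, 0.5 → best response High.
No profile is a mutual best response for all players.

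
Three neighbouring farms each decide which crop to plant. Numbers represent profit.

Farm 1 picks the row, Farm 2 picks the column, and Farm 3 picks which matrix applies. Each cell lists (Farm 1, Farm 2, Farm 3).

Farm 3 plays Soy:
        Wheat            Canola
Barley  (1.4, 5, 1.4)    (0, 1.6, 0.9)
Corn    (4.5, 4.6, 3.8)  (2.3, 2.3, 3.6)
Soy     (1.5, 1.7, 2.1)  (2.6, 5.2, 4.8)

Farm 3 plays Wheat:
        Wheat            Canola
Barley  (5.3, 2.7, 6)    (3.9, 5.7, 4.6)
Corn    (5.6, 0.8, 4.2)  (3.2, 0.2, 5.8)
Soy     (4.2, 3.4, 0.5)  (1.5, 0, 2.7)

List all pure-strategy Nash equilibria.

Farm 1 against (Wheat, Soy): payoffs 1.4, 4.5, 1.5 → best response Corn.
Farm 1 against (Wheat, Wheat): payoffs 5.3, 5.6, 4.2 → best response Corn.
Farm 1 against (Canola, Soy): payoffs 0, 2.3, 2.6 → best response Soy.
Farm 1 against (Canola, Wheat): payoffs 3.9, 3.2, 1.5 → best response Barley.
Farm 2 against (Barley, Soy): payoffs 5, 1.6 → best response Wheat.
Farm 2 against (Barley, Wheat): payoffs 2.7, 5.7 → best response Canola.
Farm 2 against (Corn, Soy): payoffs 4.6, 2.3 → best response Wheat.
Farm 2 against (Corn, Wheat): payoffs 0.8, 0.2 → best response Wheat.
Farm 2 against (Soy, Soy): payoffs 1.7, 5.2 → best response Canola.
Farm 2 against (Soy, Wheat): payoffs 3.4, 0 → best response Wheat.
Farm 3 against (Barley, Wheat): payoffs 1.4, 6 → best response Wheat.
Farm 3 against (Barley, Canola): payoffs 0.9, 4.6 → best response Wheat.
Farm 3 against (Corn, Wheat): payoffs 3.8, 4.2 → best response Wheat.
Farm 3 against (Corn, Canola): payoffs 3.6, 5.8 → best response Wheat.
Farm 3 against (Soy, Wheat): payoffs 2.1, 0.5 → best response Soy.
Farm 3 against (Soy, Canola): payoffs 4.8, 2.7 → best response Soy.
Mutual best responses: (Barley, Canola, Wheat); (Corn, Wheat, Wheat); (Soy, Canola, Soy).

Pure-strategy Nash equilibria: (Barley, Canola, Wheat) and (Corn, Wheat, Wheat) and (Soy, Canola, Soy)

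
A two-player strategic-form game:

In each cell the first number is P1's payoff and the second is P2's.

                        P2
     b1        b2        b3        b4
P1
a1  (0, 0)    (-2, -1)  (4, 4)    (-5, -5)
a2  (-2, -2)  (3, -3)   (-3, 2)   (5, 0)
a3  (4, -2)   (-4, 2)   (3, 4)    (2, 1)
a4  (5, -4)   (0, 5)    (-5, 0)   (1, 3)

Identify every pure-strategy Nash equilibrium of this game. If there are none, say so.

P1 against b1: payoffs 0, -2, 4, 5 → best response a4.
P1 against b2: payoffs -2, 3, -4, 0 → best response a2.
P1 against b3: payoffs 4, -3, 3, -5 → best response a1.
P1 against b4: payoffs -5, 5, 2, 1 → best response a2.
P2 against a1: payoffs 0, -1, 4, -5 → best response b3.
P2 against a2: payoffs -2, -3, 2, 0 → best response b3.
P2 against a3: payoffs -2, 2, 4, 1 → best response b3.
P2 against a4: payoffs -4, 5, 0, 3 → best response b2.
Mutual best responses: (a1, b3).

The unique pure-strategy Nash equilibrium is (a1, b3).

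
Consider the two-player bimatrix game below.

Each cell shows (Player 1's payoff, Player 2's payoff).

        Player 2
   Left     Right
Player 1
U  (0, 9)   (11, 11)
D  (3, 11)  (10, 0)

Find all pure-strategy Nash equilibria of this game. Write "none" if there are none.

The pure Nash equilibria are (U, Right), (D, Left).

Player 1 against Left: payoffs 0, 3 → best response D.
Player 1 against Right: payoffs 11, 10 → best response U.
Player 2 against U: payoffs 9, 11 → best response Right.
Player 2 against D: payoffs 11, 0 → best response Left.
Mutual best responses: (U, Right); (D, Left).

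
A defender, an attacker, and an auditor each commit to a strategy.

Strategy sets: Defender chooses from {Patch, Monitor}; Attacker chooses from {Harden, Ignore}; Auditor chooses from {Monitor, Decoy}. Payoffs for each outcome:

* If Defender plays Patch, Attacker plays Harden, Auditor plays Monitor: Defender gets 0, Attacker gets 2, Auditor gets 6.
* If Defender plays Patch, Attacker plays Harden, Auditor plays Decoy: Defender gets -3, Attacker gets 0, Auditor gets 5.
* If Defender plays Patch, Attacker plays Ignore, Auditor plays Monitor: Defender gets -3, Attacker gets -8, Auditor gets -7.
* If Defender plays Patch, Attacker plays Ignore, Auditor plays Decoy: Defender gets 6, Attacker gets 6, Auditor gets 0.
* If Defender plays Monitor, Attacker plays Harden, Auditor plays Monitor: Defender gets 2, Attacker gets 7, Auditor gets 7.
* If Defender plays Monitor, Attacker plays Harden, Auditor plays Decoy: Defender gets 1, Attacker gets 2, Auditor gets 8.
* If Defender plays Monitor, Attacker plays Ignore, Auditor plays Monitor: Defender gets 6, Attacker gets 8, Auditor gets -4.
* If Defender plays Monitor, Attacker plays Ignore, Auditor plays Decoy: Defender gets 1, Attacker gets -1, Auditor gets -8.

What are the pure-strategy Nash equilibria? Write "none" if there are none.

(Patch, Harden, Monitor): Defender can switch to Monitor (0 → 2). Not NE.
(Patch, Harden, Decoy): Defender can switch to Monitor (-3 → 1). Not NE.
(Patch, Ignore, Monitor): Defender can switch to Monitor (-3 → 6). Not NE.
(Patch, Ignore, Decoy): Defender gets 6, best alternative 1; Attacker gets 6, best alternative 0; Auditor gets 0, best alternative -7. No profitable deviation — NE.
(Monitor, Harden, Monitor): Attacker can switch to Ignore (7 → 8). Not NE.
(Monitor, Harden, Decoy): Defender gets 1, best alternative -3; Attacker gets 2, best alternative -1; Auditor gets 8, best alternative 7. No profitable deviation — NE.
(Monitor, Ignore, Monitor): Defender gets 6, best alternative -3; Attacker gets 8, best alternative 7; Auditor gets -4, best alternative -8. No profitable deviation — NE.
(Monitor, Ignore, Decoy): Defender can switch to Patch (1 → 6). Not NE.

The pure Nash equilibria are (Patch, Ignore, Decoy); (Monitor, Harden, Decoy); (Monitor, Ignore, Monitor).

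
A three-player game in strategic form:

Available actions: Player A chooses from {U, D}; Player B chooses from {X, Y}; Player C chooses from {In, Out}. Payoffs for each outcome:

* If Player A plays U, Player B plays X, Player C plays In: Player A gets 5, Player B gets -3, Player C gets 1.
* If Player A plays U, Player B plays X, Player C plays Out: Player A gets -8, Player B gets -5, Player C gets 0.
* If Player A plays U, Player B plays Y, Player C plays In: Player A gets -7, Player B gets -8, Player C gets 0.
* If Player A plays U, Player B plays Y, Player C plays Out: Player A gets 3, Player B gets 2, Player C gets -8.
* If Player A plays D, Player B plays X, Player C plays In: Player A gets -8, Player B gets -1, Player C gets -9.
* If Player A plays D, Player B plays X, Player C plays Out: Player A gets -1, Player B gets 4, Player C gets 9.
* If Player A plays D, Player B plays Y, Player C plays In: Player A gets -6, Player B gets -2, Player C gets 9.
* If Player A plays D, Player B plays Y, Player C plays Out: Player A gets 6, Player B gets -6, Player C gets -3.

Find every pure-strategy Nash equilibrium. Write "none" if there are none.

(U, X, In): Player A gets 5, best alternative -8; Player B gets -3, best alternative -8; Player C gets 1, best alternative 0. No profitable deviation — NE.
(U, X, Out): Player A can switch to D (-8 → -1). Not NE.
(U, Y, In): Player A can switch to D (-7 → -6). Not NE.
(U, Y, Out): Player A can switch to D (3 → 6). Not NE.
(D, X, In): Player A can switch to U (-8 → 5). Not NE.
(D, X, Out): Player A gets -1, best alternative -8; Player B gets 4, best alternative -6; Player C gets 9, best alternative -9. No profitable deviation — NE.
(D, Y, In): Player B can switch to X (-2 → -1). Not NE.
(D, Y, Out): Player B can switch to X (-6 → 4). Not NE.

The pure Nash equilibria are (U, X, In), (D, X, Out).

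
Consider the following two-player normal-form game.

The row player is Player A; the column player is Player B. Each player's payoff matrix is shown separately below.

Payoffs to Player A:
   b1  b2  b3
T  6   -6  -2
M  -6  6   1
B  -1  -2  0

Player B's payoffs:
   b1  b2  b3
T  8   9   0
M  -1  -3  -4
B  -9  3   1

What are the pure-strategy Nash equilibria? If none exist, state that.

This game has no pure Nash equilibrium.

Player A against b1: payoffs 6, -6, -1 → best response T.
Player A against b2: payoffs -6, 6, -2 → best response M.
Player A against b3: payoffs -2, 1, 0 → best response M.
Player B against T: payoffs 8, 9, 0 → best response b2.
Player B against M: payoffs -1, -3, -4 → best response b1.
Player B against B: payoffs -9, 3, 1 → best response b2.
No profile is a mutual best response for all players.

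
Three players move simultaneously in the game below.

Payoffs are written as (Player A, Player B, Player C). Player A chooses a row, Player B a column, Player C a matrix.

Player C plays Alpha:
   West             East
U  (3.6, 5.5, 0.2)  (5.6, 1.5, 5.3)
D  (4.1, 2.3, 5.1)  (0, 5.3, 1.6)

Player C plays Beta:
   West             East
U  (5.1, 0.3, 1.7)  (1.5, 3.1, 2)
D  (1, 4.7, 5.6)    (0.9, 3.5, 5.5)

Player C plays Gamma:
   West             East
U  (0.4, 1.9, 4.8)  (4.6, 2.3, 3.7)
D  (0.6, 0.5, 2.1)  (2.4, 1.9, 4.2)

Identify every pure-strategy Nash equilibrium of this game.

Player A against (West, Alpha): payoffs 3.6, 4.1 → best response D.
Player A against (West, Beta): payoffs 5.1, 1 → best response U.
Player A against (West, Gamma): payoffs 0.4, 0.6 → best response D.
Player A against (East, Alpha): payoffs 5.6, 0 → best response U.
Player A against (East, Beta): payoffs 1.5, 0.9 → best response U.
Player A against (East, Gamma): payoffs 4.6, 2.4 → best response U.
Player B against (U, Alpha): payoffs 5.5, 1.5 → best response West.
Player B against (U, Beta): payoffs 0.3, 3.1 → best response East.
Player B against (U, Gamma): payoffs 1.9, 2.3 → best response East.
Player B against (D, Alpha): payoffs 2.3, 5.3 → best response East.
Player B against (D, Beta): payoffs 4.7, 3.5 → best response West.
Player B against (D, Gamma): payoffs 0.5, 1.9 → best response East.
Player C against (U, West): payoffs 0.2, 1.7, 4.8 → best response Gamma.
Player C against (U, East): payoffs 5.3, 2, 3.7 → best response Alpha.
Player C against (D, West): payoffs 5.1, 5.6, 2.1 → best response Beta.
Player C against (D, East): payoffs 1.6, 5.5, 4.2 → best response Beta.
No profile is a mutual best response for all players.

none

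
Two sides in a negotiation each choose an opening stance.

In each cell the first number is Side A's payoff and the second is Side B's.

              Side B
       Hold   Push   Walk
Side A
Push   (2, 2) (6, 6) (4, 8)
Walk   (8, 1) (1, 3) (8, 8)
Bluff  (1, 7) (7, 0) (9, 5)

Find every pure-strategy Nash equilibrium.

none

(Push, Hold): Side A can switch to Walk (2 → 8). Not NE.
(Push, Push): Side A can switch to Bluff (6 → 7). Not NE.
(Push, Walk): Side A can switch to Walk (4 → 8). Not NE.
(Walk, Hold): Side B can switch to Push (1 → 3). Not NE.
(Walk, Push): Side A can switch to Push (1 → 6). Not NE.
(Walk, Walk): Side A can switch to Bluff (8 → 9). Not NE.
(Bluff, Hold): Side A can switch to Push (1 → 2). Not NE.
(Bluff, Push): Side B can switch to Hold (0 → 7). Not NE.
(Bluff, Walk): Side B can switch to Hold (5 → 7). Not NE.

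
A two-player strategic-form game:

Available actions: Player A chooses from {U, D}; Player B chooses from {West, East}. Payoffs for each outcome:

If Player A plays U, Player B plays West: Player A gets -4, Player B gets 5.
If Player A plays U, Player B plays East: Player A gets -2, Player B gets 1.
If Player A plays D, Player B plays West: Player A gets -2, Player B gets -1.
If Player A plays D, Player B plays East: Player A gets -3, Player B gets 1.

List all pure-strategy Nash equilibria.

Check each profile: it is a Nash equilibrium iff no player can strictly gain by switching unilaterally.
(U, West): Player A can switch to D (-4 → -2). Not NE.
(U, East): Player B can switch to West (1 → 5). Not NE.
(D, West): Player B can switch to East (-1 → 1). Not NE.
(D, East): Player A can switch to U (-3 → -2). Not NE.

There is no pure-strategy Nash equilibrium.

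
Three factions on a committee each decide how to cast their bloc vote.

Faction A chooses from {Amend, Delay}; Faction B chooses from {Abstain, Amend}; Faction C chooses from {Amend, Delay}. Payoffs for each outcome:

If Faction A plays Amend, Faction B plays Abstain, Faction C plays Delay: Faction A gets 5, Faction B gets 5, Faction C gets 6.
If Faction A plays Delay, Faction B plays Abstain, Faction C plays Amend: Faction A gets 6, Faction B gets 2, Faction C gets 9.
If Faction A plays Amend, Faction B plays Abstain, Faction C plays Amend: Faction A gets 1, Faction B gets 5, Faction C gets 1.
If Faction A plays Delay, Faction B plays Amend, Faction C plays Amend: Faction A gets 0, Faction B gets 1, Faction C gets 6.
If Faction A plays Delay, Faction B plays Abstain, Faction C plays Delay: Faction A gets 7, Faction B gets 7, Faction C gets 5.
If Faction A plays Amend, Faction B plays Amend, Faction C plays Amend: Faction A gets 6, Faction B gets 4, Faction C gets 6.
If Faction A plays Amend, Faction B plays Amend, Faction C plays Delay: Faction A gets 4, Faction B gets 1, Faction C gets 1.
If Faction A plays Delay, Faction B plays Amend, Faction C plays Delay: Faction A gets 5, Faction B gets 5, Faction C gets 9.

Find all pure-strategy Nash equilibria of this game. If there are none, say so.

Pure NE: (Delay, Abstain, Amend)

Check each profile: it is a Nash equilibrium iff no player can strictly gain by switching unilaterally.
(Amend, Abstain, Amend): Faction A can switch to Delay (1 → 6). Not NE.
(Amend, Abstain, Delay): Faction A can switch to Delay (5 → 7). Not NE.
(Amend, Amend, Amend): Faction B can switch to Abstain (4 → 5). Not NE.
(Amend, Amend, Delay): Faction A can switch to Delay (4 → 5). Not NE.
(Delay, Abstain, Amend): Faction A gets 6, best alternative 1; Faction B gets 2, best alternative 1; Faction C gets 9, best alternative 5. No profitable deviation — NE.
(Delay, Abstain, Delay): Faction C can switch to Amend (5 → 9). Not NE.
(Delay, Amend, Amend): Faction A can switch to Amend (0 → 6). Not NE.
(Delay, Amend, Delay): Faction B can switch to Abstain (5 → 7). Not NE.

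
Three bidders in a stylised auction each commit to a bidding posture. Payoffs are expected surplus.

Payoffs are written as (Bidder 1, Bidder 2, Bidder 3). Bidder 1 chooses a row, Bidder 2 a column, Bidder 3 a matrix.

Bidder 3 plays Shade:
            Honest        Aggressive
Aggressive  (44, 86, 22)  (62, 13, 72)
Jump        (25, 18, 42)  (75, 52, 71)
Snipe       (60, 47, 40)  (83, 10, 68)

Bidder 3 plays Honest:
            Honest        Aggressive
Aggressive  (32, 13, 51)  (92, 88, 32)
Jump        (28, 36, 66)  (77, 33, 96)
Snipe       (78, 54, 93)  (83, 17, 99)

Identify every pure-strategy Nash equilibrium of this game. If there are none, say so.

Mark each player's best response to every combination of opponents' strategies; a profile where every player is best-responding is a pure Nash equilibrium.
Bidder 1 against (Honest, Shade): payoffs 44, 25, 60 → best response Snipe.
Bidder 1 against (Honest, Honest): payoffs 32, 28, 78 → best response Snipe.
Bidder 1 against (Aggressive, Shade): payoffs 62, 75, 83 → best response Snipe.
Bidder 1 against (Aggressive, Honest): payoffs 92, 77, 83 → best response Aggressive.
Bidder 2 against (Aggressive, Shade): payoffs 86, 13 → best response Honest.
Bidder 2 against (Aggressive, Honest): payoffs 13, 88 → best response Aggressive.
Bidder 2 against (Jump, Shade): payoffs 18, 52 → best response Aggressive.
Bidder 2 against (Jump, Honest): payoffs 36, 33 → best response Honest.
Bidder 2 against (Snipe, Shade): payoffs 47, 10 → best response Honest.
Bidder 2 against (Snipe, Honest): payoffs 54, 17 → best response Honest.
Bidder 3 against (Aggressive, Honest): payoffs 22, 51 → best response Honest.
Bidder 3 against (Aggressive, Aggressive): payoffs 72, 32 → best response Shade.
Bidder 3 against (Jump, Honest): payoffs 42, 66 → best response Honest.
Bidder 3 against (Jump, Aggressive): payoffs 71, 96 → best response Honest.
Bidder 3 against (Snipe, Honest): payoffs 40, 93 → best response Honest.
Bidder 3 against (Snipe, Aggressive): payoffs 68, 99 → best response Honest.
Mutual best responses: (Snipe, Honest, Honest).

(Snipe, Honest, Honest)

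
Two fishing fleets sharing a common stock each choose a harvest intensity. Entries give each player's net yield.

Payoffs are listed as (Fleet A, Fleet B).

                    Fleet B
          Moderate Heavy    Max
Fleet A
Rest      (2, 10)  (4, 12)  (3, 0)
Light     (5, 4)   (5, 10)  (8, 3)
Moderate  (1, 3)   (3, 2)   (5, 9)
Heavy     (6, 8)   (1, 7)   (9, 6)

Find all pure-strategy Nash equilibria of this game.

Fleet A against Moderate: payoffs 2, 5, 1, 6 → best response Heavy.
Fleet A against Heavy: payoffs 4, 5, 3, 1 → best response Light.
Fleet A against Max: payoffs 3, 8, 5, 9 → best response Heavy.
Fleet B against Rest: payoffs 10, 12, 0 → best response Heavy.
Fleet B against Light: payoffs 4, 10, 3 → best response Heavy.
Fleet B against Moderate: payoffs 3, 2, 9 → best response Max.
Fleet B against Heavy: payoffs 8, 7, 6 → best response Moderate.
Mutual best responses: (Light, Heavy); (Heavy, Moderate).

The pure Nash equilibria are (Light, Heavy) and (Heavy, Moderate).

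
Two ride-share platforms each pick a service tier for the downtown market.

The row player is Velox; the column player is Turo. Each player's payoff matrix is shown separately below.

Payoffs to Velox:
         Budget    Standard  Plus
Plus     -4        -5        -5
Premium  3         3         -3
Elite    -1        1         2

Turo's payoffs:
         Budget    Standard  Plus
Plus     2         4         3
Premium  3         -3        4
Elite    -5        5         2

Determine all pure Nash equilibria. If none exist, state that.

none

Mark each player's best response to every combination of opponents' strategies; a profile where every player is best-responding is a pure Nash equilibrium.
Velox against Budget: payoffs -4, 3, -1 → best response Premium.
Velox against Standard: payoffs -5, 3, 1 → best response Premium.
Velox against Plus: payoffs -5, -3, 2 → best response Elite.
Turo against Plus: payoffs 2, 4, 3 → best response Standard.
Turo against Premium: payoffs 3, -3, 4 → best response Plus.
Turo against Elite: payoffs -5, 5, 2 → best response Standard.
No profile is a mutual best response for all players.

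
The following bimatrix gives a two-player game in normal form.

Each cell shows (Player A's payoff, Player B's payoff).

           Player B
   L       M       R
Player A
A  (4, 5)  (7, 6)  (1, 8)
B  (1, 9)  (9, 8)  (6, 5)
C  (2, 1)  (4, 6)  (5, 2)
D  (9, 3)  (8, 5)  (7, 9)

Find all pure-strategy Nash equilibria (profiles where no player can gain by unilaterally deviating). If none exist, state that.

Pure NE: (D, R)

For each player, find the best response to each opponent profile; mutual best responses are the pure NE.
Player A against L: payoffs 4, 1, 2, 9 → best response D.
Player A against M: payoffs 7, 9, 4, 8 → best response B.
Player A against R: payoffs 1, 6, 5, 7 → best response D.
Player B against A: payoffs 5, 6, 8 → best response R.
Player B against B: payoffs 9, 8, 5 → best response L.
Player B against C: payoffs 1, 6, 2 → best response M.
Player B against D: payoffs 3, 5, 9 → best response R.
Mutual best responses: (D, R).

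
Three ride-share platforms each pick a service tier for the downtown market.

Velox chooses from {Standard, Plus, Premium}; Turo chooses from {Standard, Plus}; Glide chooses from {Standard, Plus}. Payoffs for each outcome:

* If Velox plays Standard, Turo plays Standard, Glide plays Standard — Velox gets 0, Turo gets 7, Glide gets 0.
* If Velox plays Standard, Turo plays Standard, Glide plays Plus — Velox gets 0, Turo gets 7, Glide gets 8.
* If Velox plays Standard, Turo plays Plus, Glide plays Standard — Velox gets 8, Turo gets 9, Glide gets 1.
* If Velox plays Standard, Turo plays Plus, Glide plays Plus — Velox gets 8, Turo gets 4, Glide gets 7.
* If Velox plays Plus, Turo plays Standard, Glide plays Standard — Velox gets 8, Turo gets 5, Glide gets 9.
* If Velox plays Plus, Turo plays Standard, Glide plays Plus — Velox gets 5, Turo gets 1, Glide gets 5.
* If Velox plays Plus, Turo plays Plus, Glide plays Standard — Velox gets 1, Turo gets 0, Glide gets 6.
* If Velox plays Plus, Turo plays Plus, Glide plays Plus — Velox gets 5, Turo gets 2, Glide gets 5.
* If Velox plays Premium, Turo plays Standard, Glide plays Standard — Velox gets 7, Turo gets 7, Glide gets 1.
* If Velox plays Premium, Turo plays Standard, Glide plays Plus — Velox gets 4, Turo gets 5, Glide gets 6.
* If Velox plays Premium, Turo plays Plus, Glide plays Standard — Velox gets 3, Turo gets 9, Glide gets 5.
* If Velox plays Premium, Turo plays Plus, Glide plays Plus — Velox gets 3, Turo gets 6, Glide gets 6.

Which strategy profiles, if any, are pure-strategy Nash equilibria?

The unique pure-strategy Nash equilibrium is (Plus, Standard, Standard).

Mark each player's best response to every combination of opponents' strategies; a profile where every player is best-responding is a pure Nash equilibrium.
Velox against (Standard, Standard): payoffs 0, 8, 7 → best response Plus.
Velox against (Standard, Plus): payoffs 0, 5, 4 → best response Plus.
Velox against (Plus, Standard): payoffs 8, 1, 3 → best response Standard.
Velox against (Plus, Plus): payoffs 8, 5, 3 → best response Standard.
Turo against (Standard, Standard): payoffs 7, 9 → best response Plus.
Turo against (Standard, Plus): payoffs 7, 4 → best response Standard.
Turo against (Plus, Standard): payoffs 5, 0 → best response Standard.
Turo against (Plus, Plus): payoffs 1, 2 → best response Plus.
Turo against (Premium, Standard): payoffs 7, 9 → best response Plus.
Turo against (Premium, Plus): payoffs 5, 6 → best response Plus.
Glide against (Standard, Standard): payoffs 0, 8 → best response Plus.
Glide against (Standard, Plus): payoffs 1, 7 → best response Plus.
Glide against (Plus, Standard): payoffs 9, 5 → best response Standard.
Glide against (Plus, Plus): payoffs 6, 5 → best response Standard.
Glide against (Premium, Standard): payoffs 1, 6 → best response Plus.
Glide against (Premium, Plus): payoffs 5, 6 → best response Plus.
Mutual best responses: (Plus, Standard, Standard).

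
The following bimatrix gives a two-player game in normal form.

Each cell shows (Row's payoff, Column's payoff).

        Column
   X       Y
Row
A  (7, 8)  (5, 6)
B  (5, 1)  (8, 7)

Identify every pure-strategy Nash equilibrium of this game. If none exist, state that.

(A, X): Row gets 7, best alternative 5; Column gets 8, best alternative 6. No profitable deviation — NE.
(A, Y): Row can switch to B (5 → 8). Not NE.
(B, X): Row can switch to A (5 → 7). Not NE.
(B, Y): Row gets 8, best alternative 5; Column gets 7, best alternative 1. No profitable deviation — NE.

Pure-strategy Nash equilibria: (A, X), (B, Y)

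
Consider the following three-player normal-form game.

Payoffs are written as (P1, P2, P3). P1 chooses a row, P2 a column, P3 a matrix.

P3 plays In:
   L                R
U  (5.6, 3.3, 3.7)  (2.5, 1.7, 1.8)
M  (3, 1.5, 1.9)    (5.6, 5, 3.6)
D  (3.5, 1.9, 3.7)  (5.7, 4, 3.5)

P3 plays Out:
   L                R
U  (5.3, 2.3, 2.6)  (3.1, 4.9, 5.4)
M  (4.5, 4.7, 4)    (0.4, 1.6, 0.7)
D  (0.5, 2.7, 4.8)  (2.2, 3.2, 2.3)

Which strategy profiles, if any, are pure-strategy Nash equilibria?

P1 against (L, In): payoffs 5.6, 3, 3.5 → best response U.
P1 against (L, Out): payoffs 5.3, 4.5, 0.5 → best response U.
P1 against (R, In): payoffs 2.5, 5.6, 5.7 → best response D.
P1 against (R, Out): payoffs 3.1, 0.4, 2.2 → best response U.
P2 against (U, In): payoffs 3.3, 1.7 → best response L.
P2 against (U, Out): payoffs 2.3, 4.9 → best response R.
P2 against (M, In): payoffs 1.5, 5 → best response R.
P2 against (M, Out): payoffs 4.7, 1.6 → best response L.
P2 against (D, In): payoffs 1.9, 4 → best response R.
P2 against (D, Out): payoffs 2.7, 3.2 → best response R.
P3 against (U, L): payoffs 3.7, 2.6 → best response In.
P3 against (U, R): payoffs 1.8, 5.4 → best response Out.
P3 against (M, L): payoffs 1.9, 4 → best response Out.
P3 against (M, R): payoffs 3.6, 0.7 → best response In.
P3 against (D, L): payoffs 3.7, 4.8 → best response Out.
P3 against (D, R): payoffs 3.5, 2.3 → best response In.
Mutual best responses: (U, L, In); (U, R, Out); (D, R, In).

Pure-strategy Nash equilibria: (U, L, In); (U, R, Out); (D, R, In)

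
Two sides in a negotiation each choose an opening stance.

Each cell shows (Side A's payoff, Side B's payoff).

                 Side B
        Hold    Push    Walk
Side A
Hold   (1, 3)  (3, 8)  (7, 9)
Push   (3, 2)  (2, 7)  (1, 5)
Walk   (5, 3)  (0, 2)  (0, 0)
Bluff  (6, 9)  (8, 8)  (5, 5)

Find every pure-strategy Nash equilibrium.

Side A against Hold: payoffs 1, 3, 5, 6 → best response Bluff.
Side A against Push: payoffs 3, 2, 0, 8 → best response Bluff.
Side A against Walk: payoffs 7, 1, 0, 5 → best response Hold.
Side B against Hold: payoffs 3, 8, 9 → best response Walk.
Side B against Push: payoffs 2, 7, 5 → best response Push.
Side B against Walk: payoffs 3, 2, 0 → best response Hold.
Side B against Bluff: payoffs 9, 8, 5 → best response Hold.
Mutual best responses: (Hold, Walk); (Bluff, Hold).

The pure Nash equilibria are (Hold, Walk); (Bluff, Hold).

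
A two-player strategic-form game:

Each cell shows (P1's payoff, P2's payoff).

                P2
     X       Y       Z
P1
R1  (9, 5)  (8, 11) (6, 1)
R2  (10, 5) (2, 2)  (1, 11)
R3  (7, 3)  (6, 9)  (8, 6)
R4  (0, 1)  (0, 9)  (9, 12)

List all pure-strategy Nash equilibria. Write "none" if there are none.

Pure-strategy Nash equilibria: (R1, Y); (R4, Z)

(R1, X): P1 can switch to R2 (9 → 10). Not NE.
(R1, Y): P1 gets 8, best alternative 6; P2 gets 11, best alternative 5. No profitable deviation — NE.
(R1, Z): P1 can switch to R3 (6 → 8). Not NE.
(R2, X): P2 can switch to Z (5 → 11). Not NE.
(R2, Y): P1 can switch to R1 (2 → 8). Not NE.
(R2, Z): P1 can switch to R1 (1 → 6). Not NE.
(R3, X): P1 can switch to R1 (7 → 9). Not NE.
(R3, Y): P1 can switch to R1 (6 → 8). Not NE.
(R3, Z): P1 can switch to R4 (8 → 9). Not NE.
(R4, X): P1 can switch to R1 (0 → 9). Not NE.
(R4, Y): P1 can switch to R1 (0 → 8). Not NE.
(R4, Z): P1 gets 9, best alternative 8; P2 gets 12, best alternative 9. No profitable deviation — NE.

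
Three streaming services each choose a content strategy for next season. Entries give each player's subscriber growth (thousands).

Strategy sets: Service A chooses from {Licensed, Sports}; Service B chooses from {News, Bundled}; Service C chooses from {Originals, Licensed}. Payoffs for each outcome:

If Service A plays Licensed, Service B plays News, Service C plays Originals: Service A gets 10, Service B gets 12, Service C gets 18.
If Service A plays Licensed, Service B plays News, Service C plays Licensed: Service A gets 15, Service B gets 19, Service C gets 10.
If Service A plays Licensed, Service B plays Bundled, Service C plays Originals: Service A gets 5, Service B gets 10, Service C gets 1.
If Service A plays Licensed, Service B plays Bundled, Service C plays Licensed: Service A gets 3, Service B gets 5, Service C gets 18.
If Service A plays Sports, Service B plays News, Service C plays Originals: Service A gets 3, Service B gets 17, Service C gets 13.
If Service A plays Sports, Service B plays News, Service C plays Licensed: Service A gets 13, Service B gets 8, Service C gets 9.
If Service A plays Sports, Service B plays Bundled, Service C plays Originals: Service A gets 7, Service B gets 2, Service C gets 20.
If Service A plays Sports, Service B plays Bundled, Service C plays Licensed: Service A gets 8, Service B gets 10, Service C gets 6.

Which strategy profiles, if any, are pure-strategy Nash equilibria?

(Licensed, News, Originals): Service A gets 10, best alternative 3; Service B gets 12, best alternative 10; Service C gets 18, best alternative 10. No profitable deviation — NE.
(Licensed, News, Licensed): Service C can switch to Originals (10 → 18). Not NE.
(Licensed, Bundled, Originals): Service A can switch to Sports (5 → 7). Not NE.
(Licensed, Bundled, Licensed): Service A can switch to Sports (3 → 8). Not NE.
(Sports, News, Originals): Service A can switch to Licensed (3 → 10). Not NE.
(Sports, News, Licensed): Service A can switch to Licensed (13 → 15). Not NE.
(Sports, Bundled, Originals): Service B can switch to News (2 → 17). Not NE.
(Sports, Bundled, Licensed): Service C can switch to Originals (6 → 20). Not NE.

(Licensed, News, Originals)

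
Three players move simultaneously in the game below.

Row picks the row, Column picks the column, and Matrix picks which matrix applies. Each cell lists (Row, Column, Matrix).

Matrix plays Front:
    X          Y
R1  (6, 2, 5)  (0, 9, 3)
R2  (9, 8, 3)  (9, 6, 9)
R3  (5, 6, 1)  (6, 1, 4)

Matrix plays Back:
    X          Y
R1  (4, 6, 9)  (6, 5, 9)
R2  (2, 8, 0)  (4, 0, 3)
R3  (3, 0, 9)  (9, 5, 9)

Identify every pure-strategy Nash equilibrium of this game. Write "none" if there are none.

Row against (X, Front): payoffs 6, 9, 5 → best response R2.
Row against (X, Back): payoffs 4, 2, 3 → best response R1.
Row against (Y, Front): payoffs 0, 9, 6 → best response R2.
Row against (Y, Back): payoffs 6, 4, 9 → best response R3.
Column against (R1, Front): payoffs 2, 9 → best response Y.
Column against (R1, Back): payoffs 6, 5 → best response X.
Column against (R2, Front): payoffs 8, 6 → best response X.
Column against (R2, Back): payoffs 8, 0 → best response X.
Column against (R3, Front): payoffs 6, 1 → best response X.
Column against (R3, Back): payoffs 0, 5 → best response Y.
Matrix against (R1, X): payoffs 5, 9 → best response Back.
Matrix against (R1, Y): payoffs 3, 9 → best response Back.
Matrix against (R2, X): payoffs 3, 0 → best response Front.
Matrix against (R2, Y): payoffs 9, 3 → best response Front.
Matrix against (R3, X): payoffs 1, 9 → best response Back.
Matrix against (R3, Y): payoffs 4, 9 → best response Back.
Mutual best responses: (R1, X, Back); (R2, X, Front); (R3, Y, Back).

Pure-strategy Nash equilibria: (R1, X, Back); (R2, X, Front); (R3, Y, Back)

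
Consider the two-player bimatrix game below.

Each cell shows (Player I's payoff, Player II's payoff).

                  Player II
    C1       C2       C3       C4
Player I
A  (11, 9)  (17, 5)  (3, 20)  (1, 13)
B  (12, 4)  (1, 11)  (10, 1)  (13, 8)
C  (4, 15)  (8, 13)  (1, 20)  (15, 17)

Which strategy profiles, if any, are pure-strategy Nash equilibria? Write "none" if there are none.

This game has no pure Nash equilibrium.

For each player, find the best response to each opponent profile; mutual best responses are the pure NE.
Player I against C1: payoffs 11, 12, 4 → best response B.
Player I against C2: payoffs 17, 1, 8 → best response A.
Player I against C3: payoffs 3, 10, 1 → best response B.
Player I against C4: payoffs 1, 13, 15 → best response C.
Player II against A: payoffs 9, 5, 20, 13 → best response C3.
Player II against B: payoffs 4, 11, 1, 8 → best response C2.
Player II against C: payoffs 15, 13, 20, 17 → best response C3.
No profile is a mutual best response for all players.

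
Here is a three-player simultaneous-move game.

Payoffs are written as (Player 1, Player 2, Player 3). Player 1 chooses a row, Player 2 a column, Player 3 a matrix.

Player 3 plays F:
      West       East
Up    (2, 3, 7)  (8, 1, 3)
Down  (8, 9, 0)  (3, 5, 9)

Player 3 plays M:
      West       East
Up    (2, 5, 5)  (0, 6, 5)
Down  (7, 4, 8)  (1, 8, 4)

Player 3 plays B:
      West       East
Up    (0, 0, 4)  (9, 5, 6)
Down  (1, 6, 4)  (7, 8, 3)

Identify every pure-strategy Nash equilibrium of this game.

For each player, find the best response to each opponent profile; mutual best responses are the pure NE.
Player 1 against (West, F): payoffs 2, 8 → best response Down.
Player 1 against (West, M): payoffs 2, 7 → best response Down.
Player 1 against (West, B): payoffs 0, 1 → best response Down.
Player 1 against (East, F): payoffs 8, 3 → best response Up.
Player 1 against (East, M): payoffs 0, 1 → best response Down.
Player 1 against (East, B): payoffs 9, 7 → best response Up.
Player 2 against (Up, F): payoffs 3, 1 → best response West.
Player 2 against (Up, M): payoffs 5, 6 → best response East.
Player 2 against (Up, B): payoffs 0, 5 → best response East.
Player 2 against (Down, F): payoffs 9, 5 → best response West.
Player 2 against (Down, M): payoffs 4, 8 → best response East.
Player 2 against (Down, B): payoffs 6, 8 → best response East.
Player 3 against (Up, West): payoffs 7, 5, 4 → best response F.
Player 3 against (Up, East): payoffs 3, 5, 6 → best response B.
Player 3 against (Down, West): payoffs 0, 8, 4 → best response M.
Player 3 against (Down, East): payoffs 9, 4, 3 → best response F.
Mutual best responses: (Up, East, B).

(Up, East, B)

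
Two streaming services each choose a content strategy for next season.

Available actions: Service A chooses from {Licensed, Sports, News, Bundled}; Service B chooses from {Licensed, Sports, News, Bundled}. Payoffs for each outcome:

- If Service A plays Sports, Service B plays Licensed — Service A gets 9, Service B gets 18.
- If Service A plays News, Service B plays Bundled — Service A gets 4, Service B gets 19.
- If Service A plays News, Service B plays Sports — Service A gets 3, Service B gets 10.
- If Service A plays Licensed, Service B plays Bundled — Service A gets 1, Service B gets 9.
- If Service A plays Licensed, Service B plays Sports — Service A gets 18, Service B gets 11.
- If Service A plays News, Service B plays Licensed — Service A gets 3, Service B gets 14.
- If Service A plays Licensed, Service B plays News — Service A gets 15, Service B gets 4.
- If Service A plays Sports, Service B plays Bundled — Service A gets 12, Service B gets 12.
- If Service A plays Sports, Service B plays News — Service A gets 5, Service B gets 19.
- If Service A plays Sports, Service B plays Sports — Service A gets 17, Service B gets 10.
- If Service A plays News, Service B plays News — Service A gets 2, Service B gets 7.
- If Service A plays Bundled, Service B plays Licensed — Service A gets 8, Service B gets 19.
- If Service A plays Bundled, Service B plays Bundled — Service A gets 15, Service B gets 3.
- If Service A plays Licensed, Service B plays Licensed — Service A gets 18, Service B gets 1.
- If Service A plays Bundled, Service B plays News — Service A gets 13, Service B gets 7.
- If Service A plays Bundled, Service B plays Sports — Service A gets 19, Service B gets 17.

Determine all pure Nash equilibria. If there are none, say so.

No pure-strategy Nash equilibrium.

Service A against Licensed: payoffs 18, 9, 3, 8 → best response Licensed.
Service A against Sports: payoffs 18, 17, 3, 19 → best response Bundled.
Service A against News: payoffs 15, 5, 2, 13 → best response Licensed.
Service A against Bundled: payoffs 1, 12, 4, 15 → best response Bundled.
Service B against Licensed: payoffs 1, 11, 4, 9 → best response Sports.
Service B against Sports: payoffs 18, 10, 19, 12 → best response News.
Service B against News: payoffs 14, 10, 7, 19 → best response Bundled.
Service B against Bundled: payoffs 19, 17, 7, 3 → best response Licensed.
No profile is a mutual best response for all players.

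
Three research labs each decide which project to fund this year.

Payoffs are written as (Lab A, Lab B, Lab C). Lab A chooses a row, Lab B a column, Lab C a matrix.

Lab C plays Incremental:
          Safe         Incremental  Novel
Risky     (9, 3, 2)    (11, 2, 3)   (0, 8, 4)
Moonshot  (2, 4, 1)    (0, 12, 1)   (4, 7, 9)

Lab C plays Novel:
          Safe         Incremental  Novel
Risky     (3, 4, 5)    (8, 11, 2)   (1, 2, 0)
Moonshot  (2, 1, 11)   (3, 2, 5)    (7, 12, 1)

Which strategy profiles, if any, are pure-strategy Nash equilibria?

For each player, find the best response to each opponent profile; mutual best responses are the pure NE.
Lab A against (Safe, Incremental): payoffs 9, 2 → best response Risky.
Lab A against (Safe, Novel): payoffs 3, 2 → best response Risky.
Lab A against (Incremental, Incremental): payoffs 11, 0 → best response Risky.
Lab A against (Incremental, Novel): payoffs 8, 3 → best response Risky.
Lab A against (Novel, Incremental): payoffs 0, 4 → best response Moonshot.
Lab A against (Novel, Novel): payoffs 1, 7 → best response Moonshot.
Lab B against (Risky, Incremental): payoffs 3, 2, 8 → best response Novel.
Lab B against (Risky, Novel): payoffs 4, 11, 2 → best response Incremental.
Lab B against (Moonshot, Incremental): payoffs 4, 12, 7 → best response Incremental.
Lab B against (Moonshot, Novel): payoffs 1, 2, 12 → best response Novel.
Lab C against (Risky, Safe): payoffs 2, 5 → best response Novel.
Lab C against (Risky, Incremental): payoffs 3, 2 → best response Incremental.
Lab C against (Risky, Novel): payoffs 4, 0 → best response Incremental.
Lab C against (Moonshot, Safe): payoffs 1, 11 → best response Novel.
Lab C against (Moonshot, Incremental): payoffs 1, 5 → best response Novel.
Lab C against (Moonshot, Novel): payoffs 9, 1 → best response Incremental.
No profile is a mutual best response for all players.

none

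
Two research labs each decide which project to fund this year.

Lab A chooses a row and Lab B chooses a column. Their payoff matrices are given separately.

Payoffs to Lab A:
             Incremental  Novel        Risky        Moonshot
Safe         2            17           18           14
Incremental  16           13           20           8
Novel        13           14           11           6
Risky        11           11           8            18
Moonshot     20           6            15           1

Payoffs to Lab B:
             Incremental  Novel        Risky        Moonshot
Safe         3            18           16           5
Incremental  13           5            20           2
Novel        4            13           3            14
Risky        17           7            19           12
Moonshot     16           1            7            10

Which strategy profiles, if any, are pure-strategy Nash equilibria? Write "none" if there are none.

Pure-strategy Nash equilibria: (Safe, Novel); (Incremental, Risky); (Moonshot, Incremental)

Lab A against Incremental: payoffs 2, 16, 13, 11, 20 → best response Moonshot.
Lab A against Novel: payoffs 17, 13, 14, 11, 6 → best response Safe.
Lab A against Risky: payoffs 18, 20, 11, 8, 15 → best response Incremental.
Lab A against Moonshot: payoffs 14, 8, 6, 18, 1 → best response Risky.
Lab B against Safe: payoffs 3, 18, 16, 5 → best response Novel.
Lab B against Incremental: payoffs 13, 5, 20, 2 → best response Risky.
Lab B against Novel: payoffs 4, 13, 3, 14 → best response Moonshot.
Lab B against Risky: payoffs 17, 7, 19, 12 → best response Risky.
Lab B against Moonshot: payoffs 16, 1, 7, 10 → best response Incremental.
Mutual best responses: (Safe, Novel); (Incremental, Risky); (Moonshot, Incremental).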